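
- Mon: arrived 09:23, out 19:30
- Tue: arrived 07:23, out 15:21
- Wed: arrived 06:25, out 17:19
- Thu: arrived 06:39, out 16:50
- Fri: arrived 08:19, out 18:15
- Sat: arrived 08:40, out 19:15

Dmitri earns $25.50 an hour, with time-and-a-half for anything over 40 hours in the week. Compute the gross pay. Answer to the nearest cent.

$1772.89

Mon: 09:23–19:30 = 10 h 7 min
Tue: 07:23–15:21 = 7 h 58 min
Wed: 06:25–17:19 = 10 h 54 min
Thu: 06:39–16:50 = 10 h 11 min
Fri: 08:19–18:15 = 9 h 56 min
Sat: 08:40–19:15 = 10 h 35 min
Total worked: 59 h 41 min = 3581 min.
Regular 40 h 0 min = 2400 min at $25.50/h; overtime 19 h 41 min = 1181 min at $38.25/h.
Pay = (2400 × $25.50 + 1181 × $38.25) ÷ 60 = $1772.89.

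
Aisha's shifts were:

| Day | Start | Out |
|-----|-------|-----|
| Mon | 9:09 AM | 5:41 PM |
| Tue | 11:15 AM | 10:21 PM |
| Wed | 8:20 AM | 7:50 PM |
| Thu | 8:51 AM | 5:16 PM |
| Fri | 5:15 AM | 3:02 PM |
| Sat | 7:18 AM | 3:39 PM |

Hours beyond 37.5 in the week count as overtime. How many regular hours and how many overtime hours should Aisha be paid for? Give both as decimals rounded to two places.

Mon: 9:09 AM–5:41 PM = 8 h 32 min
Tue: 11:15 AM–10:21 PM = 11 h 6 min
Wed: 8:20 AM–7:50 PM = 11 h 30 min
Thu: 8:51 AM–5:16 PM = 8 h 25 min
Fri: 5:15 AM–3:02 PM = 9 h 47 min
Sat: 7:18 AM–3:39 PM = 8 h 21 min
Total worked: 57 h 41 min = 57.68 h.
Threshold 37.5 h → overtime 20 h 11 min, regular 37 h 30 min.

Regular 37.50 hours, overtime 20.18 hours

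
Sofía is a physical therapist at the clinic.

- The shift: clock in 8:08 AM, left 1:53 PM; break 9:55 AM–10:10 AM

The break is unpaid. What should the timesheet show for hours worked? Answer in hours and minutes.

5 h 30 min

The shift: 8:08 AM–1:53 PM = 5 h 45 min; less 15 min break → 5 h 30 min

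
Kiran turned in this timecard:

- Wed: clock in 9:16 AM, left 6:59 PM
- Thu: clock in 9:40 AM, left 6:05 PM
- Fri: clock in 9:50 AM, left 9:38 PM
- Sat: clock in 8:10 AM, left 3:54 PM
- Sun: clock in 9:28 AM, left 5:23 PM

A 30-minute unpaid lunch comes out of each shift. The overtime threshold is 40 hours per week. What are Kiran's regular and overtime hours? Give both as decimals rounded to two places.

Regular 40.00 hours, overtime 3.08 hours

Wed: 9:16 AM–6:59 PM = 9 h 43 min; less 30 min break → 9 h 13 min
Thu: 9:40 AM–6:05 PM = 8 h 25 min; less 30 min break → 7 h 55 min
Fri: 9:50 AM–9:38 PM = 11 h 48 min; less 30 min break → 11 h 18 min
Sat: 8:10 AM–3:54 PM = 7 h 44 min; less 30 min break → 7 h 14 min
Sun: 9:28 AM–5:23 PM = 7 h 55 min; less 30 min break → 7 h 25 min
Total worked: 43 h 5 min = 43.08 h.
Threshold 40 h → overtime 3 h 5 min, regular 40 h 0 min.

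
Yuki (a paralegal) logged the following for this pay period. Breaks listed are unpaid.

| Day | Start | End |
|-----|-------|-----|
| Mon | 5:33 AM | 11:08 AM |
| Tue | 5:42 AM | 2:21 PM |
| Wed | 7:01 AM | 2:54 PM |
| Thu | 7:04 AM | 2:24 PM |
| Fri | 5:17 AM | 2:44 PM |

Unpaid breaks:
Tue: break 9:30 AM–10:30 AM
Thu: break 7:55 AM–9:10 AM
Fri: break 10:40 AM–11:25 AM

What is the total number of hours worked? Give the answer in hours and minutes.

Mon: 5:33 AM–11:08 AM = 5 h 35 min
Tue: 5:42 AM–2:21 PM = 8 h 39 min; less 60 min break → 7 h 39 min
Wed: 7:01 AM–2:54 PM = 7 h 53 min
Thu: 7:04 AM–2:24 PM = 7 h 20 min; less 75 min break → 6 h 5 min
Fri: 5:17 AM–2:44 PM = 9 h 27 min; less 45 min break → 8 h 42 min
Total: 5 h 35 min + 7 h 39 min + 7 h 53 min + 6 h 5 min + 8 h 42 min = 35 h 54 min.

35 h 54 min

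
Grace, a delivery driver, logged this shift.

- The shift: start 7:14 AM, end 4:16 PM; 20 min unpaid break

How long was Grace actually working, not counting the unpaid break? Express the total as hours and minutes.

8 h 42 min

The shift: 7:14 AM–4:16 PM = 9 h 2 min; less 20 min break → 8 h 42 min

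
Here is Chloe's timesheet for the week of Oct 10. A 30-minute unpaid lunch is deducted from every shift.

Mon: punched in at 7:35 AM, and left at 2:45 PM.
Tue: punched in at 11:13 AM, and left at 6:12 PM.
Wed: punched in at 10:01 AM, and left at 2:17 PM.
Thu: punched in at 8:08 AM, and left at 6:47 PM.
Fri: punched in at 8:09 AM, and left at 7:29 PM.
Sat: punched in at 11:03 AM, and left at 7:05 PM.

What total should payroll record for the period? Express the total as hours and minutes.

45 h 26 min

Mon: 7:35 AM–2:45 PM = 7 h 10 min; less 30 min break → 6 h 40 min
Tue: 11:13 AM–6:12 PM = 6 h 59 min; less 30 min break → 6 h 29 min
Wed: 10:01 AM–2:17 PM = 4 h 16 min; less 30 min break → 3 h 46 min
Thu: 8:08 AM–6:47 PM = 10 h 39 min; less 30 min break → 10 h 9 min
Fri: 8:09 AM–7:29 PM = 11 h 20 min; less 30 min break → 10 h 50 min
Sat: 11:03 AM–7:05 PM = 8 h 2 min; less 30 min break → 7 h 32 min
Total: 6 h 40 min + 6 h 29 min + 3 h 46 min + 10 h 9 min + 10 h 50 min + 7 h 32 min = 45 h 26 min.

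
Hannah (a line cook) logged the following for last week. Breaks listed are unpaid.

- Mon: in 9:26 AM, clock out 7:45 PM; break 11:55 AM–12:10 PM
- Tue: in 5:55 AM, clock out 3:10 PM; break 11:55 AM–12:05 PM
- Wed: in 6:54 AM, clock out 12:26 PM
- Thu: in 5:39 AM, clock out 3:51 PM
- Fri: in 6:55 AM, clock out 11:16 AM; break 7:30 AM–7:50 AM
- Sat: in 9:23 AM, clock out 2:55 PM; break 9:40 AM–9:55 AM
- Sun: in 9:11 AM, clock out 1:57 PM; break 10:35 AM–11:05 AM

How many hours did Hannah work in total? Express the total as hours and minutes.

48 h 27 min

Mon: 9:26 AM–7:45 PM = 10 h 19 min; less 15 min break → 10 h 4 min
Tue: 5:55 AM–3:10 PM = 9 h 15 min; less 10 min break → 9 h 5 min
Wed: 6:54 AM–12:26 PM = 5 h 32 min
Thu: 5:39 AM–3:51 PM = 10 h 12 min
Fri: 6:55 AM–11:16 AM = 4 h 21 min; less 20 min break → 4 h 1 min
Sat: 9:23 AM–2:55 PM = 5 h 32 min; less 15 min break → 5 h 17 min
Sun: 9:11 AM–1:57 PM = 4 h 46 min; less 30 min break → 4 h 16 min
Total: 10 h 4 min + 9 h 5 min + 5 h 32 min + 10 h 12 min + 4 h 1 min + 5 h 17 min + 4 h 16 min = 48 h 27 min.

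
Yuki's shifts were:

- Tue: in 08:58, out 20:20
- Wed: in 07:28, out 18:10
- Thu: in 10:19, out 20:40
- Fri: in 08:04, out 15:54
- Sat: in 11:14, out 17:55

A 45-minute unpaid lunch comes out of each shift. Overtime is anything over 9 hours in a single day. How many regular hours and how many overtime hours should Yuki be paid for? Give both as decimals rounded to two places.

Tue: 08:58–20:20 = 11 h 22 min; less 45 min break → 10 h 37 min
Wed: 07:28–18:10 = 10 h 42 min; less 45 min break → 9 h 57 min
Thu: 10:19–20:40 = 10 h 21 min; less 45 min break → 9 h 36 min
Fri: 08:04–15:54 = 7 h 50 min; less 45 min break → 7 h 5 min
Sat: 11:14–17:55 = 6 h 41 min; less 45 min break → 5 h 56 min
Tue reg 9 h 0 min / OT 1 h 37 min; Wed reg 9 h 0 min / OT 0 h 57 min; Thu reg 9 h 0 min / OT 0 h 36 min; Fri reg 7 h 5 min / OT 0 h 0 min; Sat reg 5 h 56 min / OT 0 h 0 min.
Totals: regular 40 h 1 min, overtime 3 h 10 min.

Regular 40.02 hours, overtime 3.17 hours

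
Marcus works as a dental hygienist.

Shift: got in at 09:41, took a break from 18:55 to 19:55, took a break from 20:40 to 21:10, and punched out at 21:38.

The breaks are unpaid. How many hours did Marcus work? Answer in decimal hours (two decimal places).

Shift: 09:41–21:38 = 11 h 57 min; less 90 min break → 10 h 27 min

10.45 hours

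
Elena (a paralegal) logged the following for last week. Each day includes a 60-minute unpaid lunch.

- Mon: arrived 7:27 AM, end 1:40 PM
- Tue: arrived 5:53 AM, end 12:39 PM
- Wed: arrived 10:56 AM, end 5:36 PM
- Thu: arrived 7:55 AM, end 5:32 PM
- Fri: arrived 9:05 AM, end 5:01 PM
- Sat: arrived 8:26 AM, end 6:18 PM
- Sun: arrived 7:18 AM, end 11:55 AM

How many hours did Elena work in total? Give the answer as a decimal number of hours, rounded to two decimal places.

Mon: 7:27 AM–1:40 PM = 6 h 13 min; less 60 min break → 5 h 13 min
Tue: 5:53 AM–12:39 PM = 6 h 46 min; less 60 min break → 5 h 46 min
Wed: 10:56 AM–5:36 PM = 6 h 40 min; less 60 min break → 5 h 40 min
Thu: 7:55 AM–5:32 PM = 9 h 37 min; less 60 min break → 8 h 37 min
Fri: 9:05 AM–5:01 PM = 7 h 56 min; less 60 min break → 6 h 56 min
Sat: 8:26 AM–6:18 PM = 9 h 52 min; less 60 min break → 8 h 52 min
Sun: 7:18 AM–11:55 AM = 4 h 37 min; less 60 min break → 3 h 37 min
Total: 5 h 13 min + 5 h 46 min + 5 h 40 min + 8 h 37 min + 6 h 56 min + 8 h 52 min + 3 h 37 min = 44 h 41 min.

44.68 hours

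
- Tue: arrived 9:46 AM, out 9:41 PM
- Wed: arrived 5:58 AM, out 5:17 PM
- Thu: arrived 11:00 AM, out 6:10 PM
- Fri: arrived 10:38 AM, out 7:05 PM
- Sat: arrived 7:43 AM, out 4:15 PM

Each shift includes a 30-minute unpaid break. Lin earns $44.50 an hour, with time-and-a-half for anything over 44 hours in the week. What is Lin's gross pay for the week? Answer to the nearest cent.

$2016.96

Tue: 9:46 AM–9:41 PM = 11 h 55 min; less 30 min break → 11 h 25 min
Wed: 5:58 AM–5:17 PM = 11 h 19 min; less 30 min break → 10 h 49 min
Thu: 11:00 AM–6:10 PM = 7 h 10 min; less 30 min break → 6 h 40 min
Fri: 10:38 AM–7:05 PM = 8 h 27 min; less 30 min break → 7 h 57 min
Sat: 7:43 AM–4:15 PM = 8 h 32 min; less 30 min break → 8 h 2 min
Total worked: 44 h 53 min = 2693 min.
Regular 44 h 0 min = 2640 min at $44.50/h; overtime 0 h 53 min = 53 min at $66.75/h.
Pay = (2640 × $44.50 + 53 × $66.75) ÷ 60 = $2016.96.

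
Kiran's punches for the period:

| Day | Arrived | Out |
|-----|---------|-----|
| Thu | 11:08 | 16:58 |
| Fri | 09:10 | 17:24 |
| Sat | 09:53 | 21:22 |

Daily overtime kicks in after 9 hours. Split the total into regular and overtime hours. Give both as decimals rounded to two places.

Thu: 11:08–16:58 = 5 h 50 min
Fri: 09:10–17:24 = 8 h 14 min
Sat: 09:53–21:22 = 11 h 29 min
Thu reg 5 h 50 min / OT 0 h 0 min; Fri reg 8 h 14 min / OT 0 h 0 min; Sat reg 9 h 0 min / OT 2 h 29 min.
Totals: regular 23 h 4 min, overtime 2 h 29 min.

Regular 23.07 hours, overtime 2.48 hours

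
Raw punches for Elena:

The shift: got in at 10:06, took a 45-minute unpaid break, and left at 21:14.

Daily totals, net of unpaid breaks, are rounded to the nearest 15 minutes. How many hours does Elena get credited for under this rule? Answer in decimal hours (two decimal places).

10.50 hours

The shift: 10:06–21:14 = 11 h 8 min − 45 min = 10 h 23 min → rounds to 10 h 30 min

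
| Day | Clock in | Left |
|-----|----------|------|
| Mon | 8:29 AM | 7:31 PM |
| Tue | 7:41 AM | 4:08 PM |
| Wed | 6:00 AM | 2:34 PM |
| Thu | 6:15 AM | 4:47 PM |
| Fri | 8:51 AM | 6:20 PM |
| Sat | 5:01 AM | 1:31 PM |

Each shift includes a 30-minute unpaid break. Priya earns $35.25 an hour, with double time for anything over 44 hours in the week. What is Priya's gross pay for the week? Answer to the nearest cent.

Mon: 8:29 AM–7:31 PM = 11 h 2 min; less 30 min break → 10 h 32 min
Tue: 7:41 AM–4:08 PM = 8 h 27 min; less 30 min break → 7 h 57 min
Wed: 6:00 AM–2:34 PM = 8 h 34 min; less 30 min break → 8 h 4 min
Thu: 6:15 AM–4:47 PM = 10 h 32 min; less 30 min break → 10 h 2 min
Fri: 8:51 AM–6:20 PM = 9 h 29 min; less 30 min break → 8 h 59 min
Sat: 5:01 AM–1:31 PM = 8 h 30 min; less 30 min break → 8 h 0 min
Total worked: 53 h 34 min = 3214 min.
Regular 44 h 0 min = 2640 min at $35.25/h; overtime 9 h 34 min = 574 min at $70.50/h.
Pay = (2640 × $35.25 + 574 × $70.50) ÷ 60 = $2225.45.

$2225.45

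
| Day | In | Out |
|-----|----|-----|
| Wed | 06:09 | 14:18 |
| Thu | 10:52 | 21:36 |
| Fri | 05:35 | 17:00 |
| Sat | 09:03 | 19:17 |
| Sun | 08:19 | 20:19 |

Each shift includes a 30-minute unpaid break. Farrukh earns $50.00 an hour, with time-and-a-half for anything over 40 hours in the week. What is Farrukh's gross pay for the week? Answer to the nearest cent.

$2752.50

Wed: 06:09–14:18 = 8 h 9 min; less 30 min break → 7 h 39 min
Thu: 10:52–21:36 = 10 h 44 min; less 30 min break → 10 h 14 min
Fri: 05:35–17:00 = 11 h 25 min; less 30 min break → 10 h 55 min
Sat: 09:03–19:17 = 10 h 14 min; less 30 min break → 9 h 44 min
Sun: 08:19–20:19 = 12 h 0 min; less 30 min break → 11 h 30 min
Total worked: 50 h 2 min = 3002 min.
Regular 40 h 0 min = 2400 min at $50.00/h; overtime 10 h 2 min = 602 min at $75.00/h.
Pay = (2400 × $50.00 + 602 × $75.00) ÷ 60 = $2752.50.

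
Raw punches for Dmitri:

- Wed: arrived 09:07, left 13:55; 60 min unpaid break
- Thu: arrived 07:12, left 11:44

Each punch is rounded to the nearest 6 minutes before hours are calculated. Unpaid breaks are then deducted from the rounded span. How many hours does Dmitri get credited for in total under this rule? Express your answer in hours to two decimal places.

8.30 hours

Wed: in 09:07→09:06, out 13:55→13:54; 4 h 48 min − 60 min = 3 h 48 min
Thu: in 07:12→07:12, out 11:44→11:42; 4 h 30 min
Total credited: 8 h 18 min.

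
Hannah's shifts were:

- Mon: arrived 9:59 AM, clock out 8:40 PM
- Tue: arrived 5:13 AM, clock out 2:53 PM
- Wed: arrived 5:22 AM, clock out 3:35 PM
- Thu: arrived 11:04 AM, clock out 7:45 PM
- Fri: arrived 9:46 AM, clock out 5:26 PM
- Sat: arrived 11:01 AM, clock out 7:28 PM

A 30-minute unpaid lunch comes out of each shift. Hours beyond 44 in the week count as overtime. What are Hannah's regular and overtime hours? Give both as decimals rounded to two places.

Mon: 9:59 AM–8:40 PM = 10 h 41 min; less 30 min break → 10 h 11 min
Tue: 5:13 AM–2:53 PM = 9 h 40 min; less 30 min break → 9 h 10 min
Wed: 5:22 AM–3:35 PM = 10 h 13 min; less 30 min break → 9 h 43 min
Thu: 11:04 AM–7:45 PM = 8 h 41 min; less 30 min break → 8 h 11 min
Fri: 9:46 AM–5:26 PM = 7 h 40 min; less 30 min break → 7 h 10 min
Sat: 11:01 AM–7:28 PM = 8 h 27 min; less 30 min break → 7 h 57 min
Total worked: 52 h 22 min = 52.37 h.
Threshold 44 h → overtime 8 h 22 min, regular 44 h 0 min.

Regular 44.00 hours, overtime 8.37 hours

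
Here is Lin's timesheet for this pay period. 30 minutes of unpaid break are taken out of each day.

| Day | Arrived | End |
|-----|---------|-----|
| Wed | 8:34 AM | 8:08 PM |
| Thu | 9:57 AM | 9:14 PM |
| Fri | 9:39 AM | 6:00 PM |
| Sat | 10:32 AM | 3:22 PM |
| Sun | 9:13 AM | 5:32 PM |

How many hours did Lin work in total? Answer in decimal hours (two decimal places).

Wed: 8:34 AM–8:08 PM = 11 h 34 min; less 30 min break → 11 h 4 min
Thu: 9:57 AM–9:14 PM = 11 h 17 min; less 30 min break → 10 h 47 min
Fri: 9:39 AM–6:00 PM = 8 h 21 min; less 30 min break → 7 h 51 min
Sat: 10:32 AM–3:22 PM = 4 h 50 min; less 30 min break → 4 h 20 min
Sun: 9:13 AM–5:32 PM = 8 h 19 min; less 30 min break → 7 h 49 min
Total: 11 h 4 min + 10 h 47 min + 7 h 51 min + 4 h 20 min + 7 h 49 min = 41 h 51 min.

41.85 hours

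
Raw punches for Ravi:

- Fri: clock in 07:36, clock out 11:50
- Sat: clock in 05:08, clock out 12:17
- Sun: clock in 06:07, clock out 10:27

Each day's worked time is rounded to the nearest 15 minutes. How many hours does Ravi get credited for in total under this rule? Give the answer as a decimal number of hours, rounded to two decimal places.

15.75 hours

Fri: 07:36–11:50 = 4 h 14 min → rounds to 4 h 15 min
Sat: 05:08–12:17 = 7 h 9 min → rounds to 7 h 15 min
Sun: 06:07–10:27 = 4 h 20 min → rounds to 4 h 15 min
Total credited: 15 h 45 min.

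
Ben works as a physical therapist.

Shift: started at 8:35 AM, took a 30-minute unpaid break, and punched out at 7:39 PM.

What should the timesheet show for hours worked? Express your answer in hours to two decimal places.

10.57 hours

Shift: 8:35 AM–7:39 PM = 11 h 4 min; less 30 min break → 10 h 34 min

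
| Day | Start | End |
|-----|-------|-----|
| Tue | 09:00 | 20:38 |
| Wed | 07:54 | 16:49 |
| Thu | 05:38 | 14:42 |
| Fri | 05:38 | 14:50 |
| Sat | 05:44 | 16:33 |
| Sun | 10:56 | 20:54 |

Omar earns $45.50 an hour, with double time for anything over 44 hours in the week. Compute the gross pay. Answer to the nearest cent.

Tue: 09:00–20:38 = 11 h 38 min
Wed: 07:54–16:49 = 8 h 55 min
Thu: 05:38–14:42 = 9 h 4 min
Fri: 05:38–14:50 = 9 h 12 min
Sat: 05:44–16:33 = 10 h 49 min
Sun: 10:56–20:54 = 9 h 58 min
Total worked: 59 h 36 min = 3576 min.
Regular 44 h 0 min = 2640 min at $45.50/h; overtime 15 h 36 min = 936 min at $91.00/h.
Pay = (2640 × $45.50 + 936 × $91.00) ÷ 60 = $3421.60.

$3421.60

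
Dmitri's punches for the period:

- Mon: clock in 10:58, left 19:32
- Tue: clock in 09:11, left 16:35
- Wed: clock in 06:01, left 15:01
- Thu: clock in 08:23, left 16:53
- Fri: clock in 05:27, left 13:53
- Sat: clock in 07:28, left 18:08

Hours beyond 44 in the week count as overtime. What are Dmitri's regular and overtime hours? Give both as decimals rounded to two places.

Mon: 10:58–19:32 = 8 h 34 min
Tue: 09:11–16:35 = 7 h 24 min
Wed: 06:01–15:01 = 9 h 0 min
Thu: 08:23–16:53 = 8 h 30 min
Fri: 05:27–13:53 = 8 h 26 min
Sat: 07:28–18:08 = 10 h 40 min
Total worked: 52 h 34 min = 52.57 h.
Threshold 44 h → overtime 8 h 34 min, regular 44 h 0 min.

Regular 44.00 hours, overtime 8.57 hours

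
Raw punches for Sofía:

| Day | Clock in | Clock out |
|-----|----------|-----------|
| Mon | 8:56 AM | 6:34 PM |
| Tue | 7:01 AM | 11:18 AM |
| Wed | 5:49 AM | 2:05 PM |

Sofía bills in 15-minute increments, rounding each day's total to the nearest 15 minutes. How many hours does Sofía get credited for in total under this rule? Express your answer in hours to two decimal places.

22.25 hours

Mon: 8:56 AM–6:34 PM = 9 h 38 min → rounds to 9 h 45 min
Tue: 7:01 AM–11:18 AM = 4 h 17 min → rounds to 4 h 15 min
Wed: 5:49 AM–2:05 PM = 8 h 16 min → rounds to 8 h 15 min
Total credited: 22 h 15 min.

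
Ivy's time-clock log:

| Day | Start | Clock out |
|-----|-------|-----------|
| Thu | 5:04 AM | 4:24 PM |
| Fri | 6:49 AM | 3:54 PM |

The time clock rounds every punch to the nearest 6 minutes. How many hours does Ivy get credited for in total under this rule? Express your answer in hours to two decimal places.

Thu: in 5:04 AM→5:06 AM, out 4:24 PM→4:24 PM; 11 h 18 min
Fri: in 6:49 AM→6:48 AM, out 3:54 PM→3:54 PM; 9 h 6 min
Total credited: 20 h 24 min.

20.40 hours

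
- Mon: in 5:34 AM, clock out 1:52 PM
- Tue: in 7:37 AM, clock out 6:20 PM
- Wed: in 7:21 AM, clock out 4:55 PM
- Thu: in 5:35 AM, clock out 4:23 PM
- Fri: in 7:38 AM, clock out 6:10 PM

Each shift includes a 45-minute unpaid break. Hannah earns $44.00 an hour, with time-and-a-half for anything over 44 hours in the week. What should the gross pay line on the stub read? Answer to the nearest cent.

Mon: 5:34 AM–1:52 PM = 8 h 18 min; less 45 min break → 7 h 33 min
Tue: 7:37 AM–6:20 PM = 10 h 43 min; less 45 min break → 9 h 58 min
Wed: 7:21 AM–4:55 PM = 9 h 34 min; less 45 min break → 8 h 49 min
Thu: 5:35 AM–4:23 PM = 10 h 48 min; less 45 min break → 10 h 3 min
Fri: 7:38 AM–6:10 PM = 10 h 32 min; less 45 min break → 9 h 47 min
Total worked: 46 h 10 min = 2770 min.
Regular 44 h 0 min = 2640 min at $44.00/h; overtime 2 h 10 min = 130 min at $66.00/h.
Pay = (2640 × $44.00 + 130 × $66.00) ÷ 60 = $2079.00.

$2079.00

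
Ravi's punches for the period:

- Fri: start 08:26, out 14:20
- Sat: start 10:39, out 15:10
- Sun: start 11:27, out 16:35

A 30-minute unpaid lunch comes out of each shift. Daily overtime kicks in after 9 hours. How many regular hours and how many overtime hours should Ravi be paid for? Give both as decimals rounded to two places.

Regular 14.05 hours, overtime 0.00 hours

Fri: 08:26–14:20 = 5 h 54 min; less 30 min break → 5 h 24 min
Sat: 10:39–15:10 = 4 h 31 min; less 30 min break → 4 h 1 min
Sun: 11:27–16:35 = 5 h 8 min; less 30 min break → 4 h 38 min
Fri reg 5 h 24 min / OT 0 h 0 min; Sat reg 4 h 1 min / OT 0 h 0 min; Sun reg 4 h 38 min / OT 0 h 0 min.
Totals: regular 14 h 3 min, overtime 0 h 0 min.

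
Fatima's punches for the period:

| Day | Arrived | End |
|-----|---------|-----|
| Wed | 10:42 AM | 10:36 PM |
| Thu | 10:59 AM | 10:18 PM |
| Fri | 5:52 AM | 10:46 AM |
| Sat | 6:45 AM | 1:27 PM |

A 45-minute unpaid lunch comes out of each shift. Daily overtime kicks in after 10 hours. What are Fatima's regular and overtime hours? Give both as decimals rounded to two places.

Regular 30.10 hours, overtime 1.72 hours

Wed: 10:42 AM–10:36 PM = 11 h 54 min; less 45 min break → 11 h 9 min
Thu: 10:59 AM–10:18 PM = 11 h 19 min; less 45 min break → 10 h 34 min
Fri: 5:52 AM–10:46 AM = 4 h 54 min; less 45 min break → 4 h 9 min
Sat: 6:45 AM–1:27 PM = 6 h 42 min; less 45 min break → 5 h 57 min
Wed reg 10 h 0 min / OT 1 h 9 min; Thu reg 10 h 0 min / OT 0 h 34 min; Fri reg 4 h 9 min / OT 0 h 0 min; Sat reg 5 h 57 min / OT 0 h 0 min.
Totals: regular 30 h 6 min, overtime 1 h 43 min.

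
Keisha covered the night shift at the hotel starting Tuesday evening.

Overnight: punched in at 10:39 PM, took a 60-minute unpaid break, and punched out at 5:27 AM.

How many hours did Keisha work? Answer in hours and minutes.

5 h 48 min

Overnight: 10:39 PM → midnight = 1 h 21 min; midnight → 5:27 AM = 5 h 27 min; span 6 h 48 min; less 60 min break → 5 h 48 min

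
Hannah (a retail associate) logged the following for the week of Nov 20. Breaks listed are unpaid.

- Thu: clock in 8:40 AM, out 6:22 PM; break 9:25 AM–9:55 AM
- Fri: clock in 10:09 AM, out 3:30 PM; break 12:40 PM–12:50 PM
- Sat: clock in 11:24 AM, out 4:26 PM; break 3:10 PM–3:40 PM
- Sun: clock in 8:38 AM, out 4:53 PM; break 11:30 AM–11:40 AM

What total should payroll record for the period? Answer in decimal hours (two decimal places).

Thu: 8:40 AM–6:22 PM = 9 h 42 min; less 30 min break → 9 h 12 min
Fri: 10:09 AM–3:30 PM = 5 h 21 min; less 10 min break → 5 h 11 min
Sat: 11:24 AM–4:26 PM = 5 h 2 min; less 30 min break → 4 h 32 min
Sun: 8:38 AM–4:53 PM = 8 h 15 min; less 10 min break → 8 h 5 min
Total: 9 h 12 min + 5 h 11 min + 4 h 32 min + 8 h 5 min = 27 h 0 min.

27.00 hours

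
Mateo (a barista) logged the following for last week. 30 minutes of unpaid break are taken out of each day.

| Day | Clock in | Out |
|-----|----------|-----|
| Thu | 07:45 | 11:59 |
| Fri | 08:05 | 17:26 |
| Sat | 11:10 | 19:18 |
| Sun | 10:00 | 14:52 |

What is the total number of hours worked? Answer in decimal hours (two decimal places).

Thu: 07:45–11:59 = 4 h 14 min; less 30 min break → 3 h 44 min
Fri: 08:05–17:26 = 9 h 21 min; less 30 min break → 8 h 51 min
Sat: 11:10–19:18 = 8 h 8 min; less 30 min break → 7 h 38 min
Sun: 10:00–14:52 = 4 h 52 min; less 30 min break → 4 h 22 min
Total: 3 h 44 min + 8 h 51 min + 7 h 38 min + 4 h 22 min = 24 h 35 min.

24.58 hours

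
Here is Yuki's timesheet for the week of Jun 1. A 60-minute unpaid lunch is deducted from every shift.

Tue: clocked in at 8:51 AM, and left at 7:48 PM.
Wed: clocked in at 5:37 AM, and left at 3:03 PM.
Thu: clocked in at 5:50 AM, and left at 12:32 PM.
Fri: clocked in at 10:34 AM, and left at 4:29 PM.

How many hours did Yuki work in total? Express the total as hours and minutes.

Tue: 8:51 AM–7:48 PM = 10 h 57 min; less 60 min break → 9 h 57 min
Wed: 5:37 AM–3:03 PM = 9 h 26 min; less 60 min break → 8 h 26 min
Thu: 5:50 AM–12:32 PM = 6 h 42 min; less 60 min break → 5 h 42 min
Fri: 10:34 AM–4:29 PM = 5 h 55 min; less 60 min break → 4 h 55 min
Total: 9 h 57 min + 8 h 26 min + 5 h 42 min + 4 h 55 min = 29 h 0 min.

29 h 0 min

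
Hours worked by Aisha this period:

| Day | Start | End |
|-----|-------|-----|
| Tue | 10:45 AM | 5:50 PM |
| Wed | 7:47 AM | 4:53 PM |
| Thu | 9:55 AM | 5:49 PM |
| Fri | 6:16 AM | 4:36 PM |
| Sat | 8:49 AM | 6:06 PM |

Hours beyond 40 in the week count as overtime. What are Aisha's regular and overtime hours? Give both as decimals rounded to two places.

Tue: 10:45 AM–5:50 PM = 7 h 5 min
Wed: 7:47 AM–4:53 PM = 9 h 6 min
Thu: 9:55 AM–5:49 PM = 7 h 54 min
Fri: 6:16 AM–4:36 PM = 10 h 20 min
Sat: 8:49 AM–6:06 PM = 9 h 17 min
Total worked: 43 h 42 min = 43.70 h.
Threshold 40 h → overtime 3 h 42 min, regular 40 h 0 min.

Regular 40.00 hours, overtime 3.70 hours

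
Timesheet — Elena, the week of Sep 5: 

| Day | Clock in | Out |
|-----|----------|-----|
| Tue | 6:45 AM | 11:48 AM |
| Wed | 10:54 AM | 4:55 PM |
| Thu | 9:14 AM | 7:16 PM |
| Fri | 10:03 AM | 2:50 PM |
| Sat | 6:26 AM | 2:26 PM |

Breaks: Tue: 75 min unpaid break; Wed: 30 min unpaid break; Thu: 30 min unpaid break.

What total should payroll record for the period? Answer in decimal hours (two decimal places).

Tue: 6:45 AM–11:48 AM = 5 h 3 min; less 75 min break → 3 h 48 min
Wed: 10:54 AM–4:55 PM = 6 h 1 min; less 30 min break → 5 h 31 min
Thu: 9:14 AM–7:16 PM = 10 h 2 min; less 30 min break → 9 h 32 min
Fri: 10:03 AM–2:50 PM = 4 h 47 min
Sat: 6:26 AM–2:26 PM = 8 h 0 min
Total: 3 h 48 min + 5 h 31 min + 9 h 32 min + 4 h 47 min + 8 h 0 min = 31 h 38 min.

31.63 hours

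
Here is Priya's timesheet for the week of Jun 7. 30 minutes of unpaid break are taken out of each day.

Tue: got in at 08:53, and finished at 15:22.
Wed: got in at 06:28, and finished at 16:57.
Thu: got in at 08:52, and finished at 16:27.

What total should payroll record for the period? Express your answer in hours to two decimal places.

Tue: 08:53–15:22 = 6 h 29 min; less 30 min break → 5 h 59 min
Wed: 06:28–16:57 = 10 h 29 min; less 30 min break → 9 h 59 min
Thu: 08:52–16:27 = 7 h 35 min; less 30 min break → 7 h 5 min
Total: 5 h 59 min + 9 h 59 min + 7 h 5 min = 23 h 3 min.

23.05 hours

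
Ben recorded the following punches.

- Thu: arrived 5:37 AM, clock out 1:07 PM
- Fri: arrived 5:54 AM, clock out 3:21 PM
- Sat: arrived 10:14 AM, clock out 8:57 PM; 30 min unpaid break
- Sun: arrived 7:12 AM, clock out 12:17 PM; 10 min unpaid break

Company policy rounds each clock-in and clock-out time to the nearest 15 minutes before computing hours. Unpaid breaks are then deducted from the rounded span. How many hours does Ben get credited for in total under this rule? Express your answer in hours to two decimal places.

31.83 hours

Thu: in 5:37 AM→5:30 AM, out 1:07 PM→1:00 PM; 7 h 30 min
Fri: in 5:54 AM→6:00 AM, out 3:21 PM→3:15 PM; 9 h 15 min
Sat: in 10:14 AM→10:15 AM, out 8:57 PM→9:00 PM; 10 h 45 min − 30 min = 10 h 15 min
Sun: in 7:12 AM→7:15 AM, out 12:17 PM→12:15 PM; 5 h 0 min − 10 min = 4 h 50 min
Total credited: 31 h 50 min.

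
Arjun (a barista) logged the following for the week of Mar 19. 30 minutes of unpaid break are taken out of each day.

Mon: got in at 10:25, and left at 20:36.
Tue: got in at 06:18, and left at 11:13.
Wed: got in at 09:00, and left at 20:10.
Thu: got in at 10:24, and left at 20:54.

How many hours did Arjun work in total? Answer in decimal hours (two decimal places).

Mon: 10:25–20:36 = 10 h 11 min; less 30 min break → 9 h 41 min
Tue: 06:18–11:13 = 4 h 55 min; less 30 min break → 4 h 25 min
Wed: 09:00–20:10 = 11 h 10 min; less 30 min break → 10 h 40 min
Thu: 10:24–20:54 = 10 h 30 min; less 30 min break → 10 h 0 min
Total: 9 h 41 min + 4 h 25 min + 10 h 40 min + 10 h 0 min = 34 h 46 min.

34.77 hours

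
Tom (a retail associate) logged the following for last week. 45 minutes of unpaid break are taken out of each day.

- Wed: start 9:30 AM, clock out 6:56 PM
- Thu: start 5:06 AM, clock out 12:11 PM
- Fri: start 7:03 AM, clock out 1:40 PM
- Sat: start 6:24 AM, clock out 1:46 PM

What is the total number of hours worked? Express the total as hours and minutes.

Wed: 9:30 AM–6:56 PM = 9 h 26 min; less 45 min break → 8 h 41 min
Thu: 5:06 AM–12:11 PM = 7 h 5 min; less 45 min break → 6 h 20 min
Fri: 7:03 AM–1:40 PM = 6 h 37 min; less 45 min break → 5 h 52 min
Sat: 6:24 AM–1:46 PM = 7 h 22 min; less 45 min break → 6 h 37 min
Total: 8 h 41 min + 6 h 20 min + 5 h 52 min + 6 h 37 min = 27 h 30 min.

27 h 30 min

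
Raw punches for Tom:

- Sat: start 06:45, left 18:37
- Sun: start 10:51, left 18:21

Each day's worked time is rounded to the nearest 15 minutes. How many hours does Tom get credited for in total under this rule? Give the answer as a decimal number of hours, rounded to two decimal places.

19.25 hours

Sat: 06:45–18:37 = 11 h 52 min → rounds to 11 h 45 min
Sun: 10:51–18:21 = 7 h 30 min → rounds to 7 h 30 min
Total credited: 19 h 15 min.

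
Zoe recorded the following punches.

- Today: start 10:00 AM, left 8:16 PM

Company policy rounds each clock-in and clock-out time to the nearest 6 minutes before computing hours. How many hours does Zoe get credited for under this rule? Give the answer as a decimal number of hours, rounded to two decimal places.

Today: in 10:00 AM→10:00 AM, out 8:16 PM→8:18 PM; 10 h 18 min

10.30 hours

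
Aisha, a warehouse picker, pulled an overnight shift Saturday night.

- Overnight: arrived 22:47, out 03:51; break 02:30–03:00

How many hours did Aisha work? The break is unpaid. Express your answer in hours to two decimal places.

Overnight: 22:47 → midnight = 1 h 13 min; midnight → 03:51 = 3 h 51 min; span 5 h 4 min; less 30 min break → 4 h 34 min

4.57 hours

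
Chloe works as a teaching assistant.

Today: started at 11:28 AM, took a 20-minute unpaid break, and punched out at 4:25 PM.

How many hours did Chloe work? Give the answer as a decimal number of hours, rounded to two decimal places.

Today: 11:28 AM–4:25 PM = 4 h 57 min; less 20 min break → 4 h 37 min

4.62 hours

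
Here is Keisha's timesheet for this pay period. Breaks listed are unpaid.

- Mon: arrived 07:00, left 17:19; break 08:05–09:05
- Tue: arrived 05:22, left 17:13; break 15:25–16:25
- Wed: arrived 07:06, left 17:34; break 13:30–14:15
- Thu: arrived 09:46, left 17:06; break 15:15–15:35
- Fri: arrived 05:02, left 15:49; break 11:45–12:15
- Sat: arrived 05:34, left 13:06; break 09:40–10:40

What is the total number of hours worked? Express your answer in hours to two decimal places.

Mon: 07:00–17:19 = 10 h 19 min; less 60 min break → 9 h 19 min
Tue: 05:22–17:13 = 11 h 51 min; less 60 min break → 10 h 51 min
Wed: 07:06–17:34 = 10 h 28 min; less 45 min break → 9 h 43 min
Thu: 09:46–17:06 = 7 h 20 min; less 20 min break → 7 h 0 min
Fri: 05:02–15:49 = 10 h 47 min; less 30 min break → 10 h 17 min
Sat: 05:34–13:06 = 7 h 32 min; less 60 min break → 6 h 32 min
Total: 9 h 19 min + 10 h 51 min + 9 h 43 min + 7 h 0 min + 10 h 17 min + 6 h 32 min = 53 h 42 min.

53.70 hours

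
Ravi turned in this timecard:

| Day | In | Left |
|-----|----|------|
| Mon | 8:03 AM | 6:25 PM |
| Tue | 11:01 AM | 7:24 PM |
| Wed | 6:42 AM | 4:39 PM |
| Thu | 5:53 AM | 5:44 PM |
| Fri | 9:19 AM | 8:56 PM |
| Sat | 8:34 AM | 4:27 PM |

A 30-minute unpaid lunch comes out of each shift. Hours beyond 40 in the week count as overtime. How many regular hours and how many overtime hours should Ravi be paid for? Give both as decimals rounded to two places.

Regular 40.00 hours, overtime 17.05 hours

Mon: 8:03 AM–6:25 PM = 10 h 22 min; less 30 min break → 9 h 52 min
Tue: 11:01 AM–7:24 PM = 8 h 23 min; less 30 min break → 7 h 53 min
Wed: 6:42 AM–4:39 PM = 9 h 57 min; less 30 min break → 9 h 27 min
Thu: 5:53 AM–5:44 PM = 11 h 51 min; less 30 min break → 11 h 21 min
Fri: 9:19 AM–8:56 PM = 11 h 37 min; less 30 min break → 11 h 7 min
Sat: 8:34 AM–4:27 PM = 7 h 53 min; less 30 min break → 7 h 23 min
Total worked: 57 h 3 min = 57.05 h.
Threshold 40 h → overtime 17 h 3 min, regular 40 h 0 min.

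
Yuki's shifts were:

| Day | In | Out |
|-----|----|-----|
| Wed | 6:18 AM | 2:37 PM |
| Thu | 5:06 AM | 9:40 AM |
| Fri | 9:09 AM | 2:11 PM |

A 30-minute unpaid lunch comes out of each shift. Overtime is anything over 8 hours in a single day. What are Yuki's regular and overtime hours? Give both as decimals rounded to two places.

Regular 16.42 hours, overtime 0.00 hours

Wed: 6:18 AM–2:37 PM = 8 h 19 min; less 30 min break → 7 h 49 min
Thu: 5:06 AM–9:40 AM = 4 h 34 min; less 30 min break → 4 h 4 min
Fri: 9:09 AM–2:11 PM = 5 h 2 min; less 30 min break → 4 h 32 min
Wed reg 7 h 49 min / OT 0 h 0 min; Thu reg 4 h 4 min / OT 0 h 0 min; Fri reg 4 h 32 min / OT 0 h 0 min.
Totals: regular 16 h 25 min, overtime 0 h 0 min.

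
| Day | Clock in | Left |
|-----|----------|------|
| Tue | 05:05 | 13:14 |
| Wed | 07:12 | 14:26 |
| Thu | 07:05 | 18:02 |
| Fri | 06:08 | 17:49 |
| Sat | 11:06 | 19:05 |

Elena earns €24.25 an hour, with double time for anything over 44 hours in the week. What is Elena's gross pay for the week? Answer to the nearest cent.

Tue: 05:05–13:14 = 8 h 9 min
Wed: 07:12–14:26 = 7 h 14 min
Thu: 07:05–18:02 = 10 h 57 min
Fri: 06:08–17:49 = 11 h 41 min
Sat: 11:06–19:05 = 7 h 59 min
Total worked: 46 h 0 min = 2760 min.
Regular 44 h 0 min = 2640 min at €24.25/h; overtime 2 h 0 min = 120 min at €48.50/h.
Pay = (2640 × €24.25 + 120 × €48.50) ÷ 60 = €1164.00.

€1164.00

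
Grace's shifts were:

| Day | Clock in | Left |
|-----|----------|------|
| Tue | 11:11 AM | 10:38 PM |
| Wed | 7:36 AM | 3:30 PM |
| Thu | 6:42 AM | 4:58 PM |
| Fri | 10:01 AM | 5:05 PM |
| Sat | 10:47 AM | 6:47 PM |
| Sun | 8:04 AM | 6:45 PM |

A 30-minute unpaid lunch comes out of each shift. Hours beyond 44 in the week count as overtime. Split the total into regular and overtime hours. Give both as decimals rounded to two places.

Regular 44.00 hours, overtime 8.37 hours

Tue: 11:11 AM–10:38 PM = 11 h 27 min; less 30 min break → 10 h 57 min
Wed: 7:36 AM–3:30 PM = 7 h 54 min; less 30 min break → 7 h 24 min
Thu: 6:42 AM–4:58 PM = 10 h 16 min; less 30 min break → 9 h 46 min
Fri: 10:01 AM–5:05 PM = 7 h 4 min; less 30 min break → 6 h 34 min
Sat: 10:47 AM–6:47 PM = 8 h 0 min; less 30 min break → 7 h 30 min
Sun: 8:04 AM–6:45 PM = 10 h 41 min; less 30 min break → 10 h 11 min
Total worked: 52 h 22 min = 52.37 h.
Threshold 44 h → overtime 8 h 22 min, regular 44 h 0 min.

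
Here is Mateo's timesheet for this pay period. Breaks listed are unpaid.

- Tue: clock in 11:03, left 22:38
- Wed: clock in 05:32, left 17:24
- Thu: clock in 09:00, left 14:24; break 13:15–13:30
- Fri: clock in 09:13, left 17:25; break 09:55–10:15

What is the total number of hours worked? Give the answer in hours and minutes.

36 h 28 min

Tue: 11:03–22:38 = 11 h 35 min
Wed: 05:32–17:24 = 11 h 52 min
Thu: 09:00–14:24 = 5 h 24 min; less 15 min break → 5 h 9 min
Fri: 09:13–17:25 = 8 h 12 min; less 20 min break → 7 h 52 min
Total: 11 h 35 min + 11 h 52 min + 5 h 9 min + 7 h 52 min = 36 h 28 min.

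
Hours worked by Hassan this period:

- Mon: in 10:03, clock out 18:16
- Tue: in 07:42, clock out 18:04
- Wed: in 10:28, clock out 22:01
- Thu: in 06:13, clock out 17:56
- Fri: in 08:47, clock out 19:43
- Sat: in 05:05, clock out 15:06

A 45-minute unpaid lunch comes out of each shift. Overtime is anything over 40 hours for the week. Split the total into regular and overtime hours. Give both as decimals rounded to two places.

Mon: 10:03–18:16 = 8 h 13 min; less 45 min break → 7 h 28 min
Tue: 07:42–18:04 = 10 h 22 min; less 45 min break → 9 h 37 min
Wed: 10:28–22:01 = 11 h 33 min; less 45 min break → 10 h 48 min
Thu: 06:13–17:56 = 11 h 43 min; less 45 min break → 10 h 58 min
Fri: 08:47–19:43 = 10 h 56 min; less 45 min break → 10 h 11 min
Sat: 05:05–15:06 = 10 h 1 min; less 45 min break → 9 h 16 min
Total worked: 58 h 18 min = 58.30 h.
Threshold 40 h → overtime 18 h 18 min, regular 40 h 0 min.

Regular 40.00 hours, overtime 18.30 hours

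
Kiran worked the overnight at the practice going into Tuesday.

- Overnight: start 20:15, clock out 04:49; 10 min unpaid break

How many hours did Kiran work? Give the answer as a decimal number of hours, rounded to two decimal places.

8.40 hours

Overnight: 20:15 → midnight = 3 h 45 min; midnight → 04:49 = 4 h 49 min; span 8 h 34 min; less 10 min break → 8 h 24 min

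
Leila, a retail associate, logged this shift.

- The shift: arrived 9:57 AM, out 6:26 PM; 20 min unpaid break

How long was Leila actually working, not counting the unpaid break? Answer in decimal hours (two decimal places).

The shift: 9:57 AM–6:26 PM = 8 h 29 min; less 20 min break → 8 h 9 min

8.15 hours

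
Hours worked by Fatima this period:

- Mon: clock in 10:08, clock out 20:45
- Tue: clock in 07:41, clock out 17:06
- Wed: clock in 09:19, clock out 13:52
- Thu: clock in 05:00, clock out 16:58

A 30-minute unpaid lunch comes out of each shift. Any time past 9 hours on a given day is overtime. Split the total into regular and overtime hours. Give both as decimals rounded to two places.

Mon: 10:08–20:45 = 10 h 37 min; less 30 min break → 10 h 7 min
Tue: 07:41–17:06 = 9 h 25 min; less 30 min break → 8 h 55 min
Wed: 09:19–13:52 = 4 h 33 min; less 30 min break → 4 h 3 min
Thu: 05:00–16:58 = 11 h 58 min; less 30 min break → 11 h 28 min
Mon reg 9 h 0 min / OT 1 h 7 min; Tue reg 8 h 55 min / OT 0 h 0 min; Wed reg 4 h 3 min / OT 0 h 0 min; Thu reg 9 h 0 min / OT 2 h 28 min.
Totals: regular 30 h 58 min, overtime 3 h 35 min.

Regular 30.97 hours, overtime 3.58 hours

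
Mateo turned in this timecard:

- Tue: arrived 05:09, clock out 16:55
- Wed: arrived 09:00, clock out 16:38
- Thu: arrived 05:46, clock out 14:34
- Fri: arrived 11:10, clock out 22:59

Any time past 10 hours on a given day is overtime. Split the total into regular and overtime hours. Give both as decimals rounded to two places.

Tue: 05:09–16:55 = 11 h 46 min
Wed: 09:00–16:38 = 7 h 38 min
Thu: 05:46–14:34 = 8 h 48 min
Fri: 11:10–22:59 = 11 h 49 min
Tue reg 10 h 0 min / OT 1 h 46 min; Wed reg 7 h 38 min / OT 0 h 0 min; Thu reg 8 h 48 min / OT 0 h 0 min; Fri reg 10 h 0 min / OT 1 h 49 min.
Totals: regular 36 h 26 min, overtime 3 h 35 min.

Regular 36.43 hours, overtime 3.58 hours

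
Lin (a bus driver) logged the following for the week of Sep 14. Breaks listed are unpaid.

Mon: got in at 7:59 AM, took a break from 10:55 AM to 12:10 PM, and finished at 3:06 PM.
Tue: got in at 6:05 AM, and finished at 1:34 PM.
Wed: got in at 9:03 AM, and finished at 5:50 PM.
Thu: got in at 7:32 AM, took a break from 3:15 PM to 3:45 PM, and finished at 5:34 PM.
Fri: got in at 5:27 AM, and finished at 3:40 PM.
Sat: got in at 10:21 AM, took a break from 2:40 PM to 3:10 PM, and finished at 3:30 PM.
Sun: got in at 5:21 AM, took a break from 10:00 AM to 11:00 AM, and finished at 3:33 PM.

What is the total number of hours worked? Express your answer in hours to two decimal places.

55.73 hours

Mon: 7:59 AM–3:06 PM = 7 h 7 min; less 75 min break → 5 h 52 min
Tue: 6:05 AM–1:34 PM = 7 h 29 min
Wed: 9:03 AM–5:50 PM = 8 h 47 min
Thu: 7:32 AM–5:34 PM = 10 h 2 min; less 30 min break → 9 h 32 min
Fri: 5:27 AM–3:40 PM = 10 h 13 min
Sat: 10:21 AM–3:30 PM = 5 h 9 min; less 30 min break → 4 h 39 min
Sun: 5:21 AM–3:33 PM = 10 h 12 min; less 60 min break → 9 h 12 min
Total: 5 h 52 min + 7 h 29 min + 8 h 47 min + 9 h 32 min + 10 h 13 min + 4 h 39 min + 9 h 12 min = 55 h 44 min.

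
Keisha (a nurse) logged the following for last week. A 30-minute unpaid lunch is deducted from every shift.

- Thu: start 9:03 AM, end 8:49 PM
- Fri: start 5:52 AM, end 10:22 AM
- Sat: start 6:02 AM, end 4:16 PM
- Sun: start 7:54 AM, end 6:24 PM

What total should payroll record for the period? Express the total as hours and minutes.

Thu: 9:03 AM–8:49 PM = 11 h 46 min; less 30 min break → 11 h 16 min
Fri: 5:52 AM–10:22 AM = 4 h 30 min; less 30 min break → 4 h 0 min
Sat: 6:02 AM–4:16 PM = 10 h 14 min; less 30 min break → 9 h 44 min
Sun: 7:54 AM–6:24 PM = 10 h 30 min; less 30 min break → 10 h 0 min
Total: 11 h 16 min + 4 h 0 min + 9 h 44 min + 10 h 0 min = 35 h 0 min.

35 h 0 min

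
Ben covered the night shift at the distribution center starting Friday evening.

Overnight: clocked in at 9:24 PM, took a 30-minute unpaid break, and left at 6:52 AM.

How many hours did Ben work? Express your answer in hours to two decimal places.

Overnight: 9:24 PM → midnight = 2 h 36 min; midnight → 6:52 AM = 6 h 52 min; span 9 h 28 min; less 30 min break → 8 h 58 min

8.97 hours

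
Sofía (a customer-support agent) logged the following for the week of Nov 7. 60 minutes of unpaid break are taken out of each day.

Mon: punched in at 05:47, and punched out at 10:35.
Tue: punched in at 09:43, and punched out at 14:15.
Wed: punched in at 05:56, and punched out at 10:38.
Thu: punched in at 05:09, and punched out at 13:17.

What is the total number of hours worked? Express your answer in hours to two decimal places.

Mon: 05:47–10:35 = 4 h 48 min; less 60 min break → 3 h 48 min
Tue: 09:43–14:15 = 4 h 32 min; less 60 min break → 3 h 32 min
Wed: 05:56–10:38 = 4 h 42 min; less 60 min break → 3 h 42 min
Thu: 05:09–13:17 = 8 h 8 min; less 60 min break → 7 h 8 min
Total: 3 h 48 min + 3 h 32 min + 3 h 42 min + 7 h 8 min = 18 h 10 min.

18.17 hours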